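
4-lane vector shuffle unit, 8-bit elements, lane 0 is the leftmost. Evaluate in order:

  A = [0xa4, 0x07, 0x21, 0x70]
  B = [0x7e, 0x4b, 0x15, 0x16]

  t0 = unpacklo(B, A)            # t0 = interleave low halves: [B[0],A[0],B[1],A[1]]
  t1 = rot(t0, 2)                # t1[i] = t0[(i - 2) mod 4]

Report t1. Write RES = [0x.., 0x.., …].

t0 = [0x7e, 0xa4, 0x4b, 0x07]
t1 = [0x4b, 0x07, 0x7e, 0xa4]

RES = [ 0x4b  0x07  0x7e  0xa4 ]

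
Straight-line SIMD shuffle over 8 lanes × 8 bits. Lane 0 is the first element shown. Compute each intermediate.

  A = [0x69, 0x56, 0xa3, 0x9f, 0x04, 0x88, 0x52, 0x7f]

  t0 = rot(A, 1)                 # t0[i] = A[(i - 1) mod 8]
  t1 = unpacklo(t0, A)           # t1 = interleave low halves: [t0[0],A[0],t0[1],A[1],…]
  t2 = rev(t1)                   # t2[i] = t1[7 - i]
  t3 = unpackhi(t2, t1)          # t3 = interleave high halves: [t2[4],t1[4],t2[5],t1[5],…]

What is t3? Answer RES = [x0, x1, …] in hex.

RES = [ 0x56  0x56  0x69  0xa3  0x69  0xa3  0x7f  0x9f ]

  t0: 7f 69 56 a3 9f 04 88 52
  t1: 7f 69 69 56 56 a3 a3 9f
  t2: 9f a3 a3 56 56 69 69 7f
  t3: 56 56 69 a3 69 a3 7f 9f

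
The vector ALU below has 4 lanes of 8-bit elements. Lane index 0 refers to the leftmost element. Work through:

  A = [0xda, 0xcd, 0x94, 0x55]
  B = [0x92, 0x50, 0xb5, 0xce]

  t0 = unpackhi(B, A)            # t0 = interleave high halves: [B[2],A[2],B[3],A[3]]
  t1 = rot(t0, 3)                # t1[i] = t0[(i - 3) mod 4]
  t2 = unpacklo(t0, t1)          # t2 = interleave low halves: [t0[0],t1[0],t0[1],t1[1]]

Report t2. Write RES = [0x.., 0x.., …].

RES = [ 0xb5  0x94  0x94  0xce ]

  t0: b5 94 ce 55
  t1: 94 ce 55 b5
  t2: b5 94 94 ce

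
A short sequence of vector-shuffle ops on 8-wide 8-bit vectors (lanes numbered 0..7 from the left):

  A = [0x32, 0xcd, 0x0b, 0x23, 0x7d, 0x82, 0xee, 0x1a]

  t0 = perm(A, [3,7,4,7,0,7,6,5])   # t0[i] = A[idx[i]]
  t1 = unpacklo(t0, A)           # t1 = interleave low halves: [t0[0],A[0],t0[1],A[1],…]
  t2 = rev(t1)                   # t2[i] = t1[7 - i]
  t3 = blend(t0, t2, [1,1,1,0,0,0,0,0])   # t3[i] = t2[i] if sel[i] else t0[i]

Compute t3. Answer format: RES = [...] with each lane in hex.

RES = [0x23, 0x1a, 0x0b, 0x1a, 0x32, 0x1a, 0xee, 0x82]

  t0: 23 1a 7d 1a 32 1a ee 82
  t1: 23 32 1a cd 7d 0b 1a 23
  t2: 23 1a 0b 7d cd 1a 32 23
  t3: 23 1a 0b 1a 32 1a ee 82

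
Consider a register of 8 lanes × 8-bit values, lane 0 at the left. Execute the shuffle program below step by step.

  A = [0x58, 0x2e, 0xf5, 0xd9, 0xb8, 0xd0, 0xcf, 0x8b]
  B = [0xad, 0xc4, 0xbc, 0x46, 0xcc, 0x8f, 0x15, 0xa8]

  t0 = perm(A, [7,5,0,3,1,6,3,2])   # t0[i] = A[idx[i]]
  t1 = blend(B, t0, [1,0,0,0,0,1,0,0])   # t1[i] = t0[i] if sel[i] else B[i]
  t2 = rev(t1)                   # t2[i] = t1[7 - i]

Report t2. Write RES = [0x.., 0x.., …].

RES = [ 0xa8  0x15  0xcf  0xcc  0x46  0xbc  0xc4  0x8b ]

  t0: 8b d0 58 d9 2e cf d9 f5
  t1: 8b c4 bc 46 cc cf 15 a8
  t2: a8 15 cf cc 46 bc c4 8b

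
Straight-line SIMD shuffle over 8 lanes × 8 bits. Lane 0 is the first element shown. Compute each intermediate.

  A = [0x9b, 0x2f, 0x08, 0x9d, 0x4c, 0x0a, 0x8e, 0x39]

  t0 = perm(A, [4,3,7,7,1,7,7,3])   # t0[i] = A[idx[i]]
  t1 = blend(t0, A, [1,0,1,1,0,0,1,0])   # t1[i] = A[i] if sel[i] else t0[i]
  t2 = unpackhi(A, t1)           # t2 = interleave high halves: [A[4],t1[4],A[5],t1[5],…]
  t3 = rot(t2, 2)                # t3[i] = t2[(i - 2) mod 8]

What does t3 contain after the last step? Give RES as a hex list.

→ t0 |4c|9d|39|39|2f|39|39|9d|
→ t1 |9b|9d|08|9d|2f|39|8e|9d|
→ t2 |4c|2f|0a|39|8e|8e|39|9d|
→ t3 |39|9d|4c|2f|0a|39|8e|8e|

RES = [ 0x39  0x9d  0x4c  0x2f  0x0a  0x39  0x8e  0x8e ]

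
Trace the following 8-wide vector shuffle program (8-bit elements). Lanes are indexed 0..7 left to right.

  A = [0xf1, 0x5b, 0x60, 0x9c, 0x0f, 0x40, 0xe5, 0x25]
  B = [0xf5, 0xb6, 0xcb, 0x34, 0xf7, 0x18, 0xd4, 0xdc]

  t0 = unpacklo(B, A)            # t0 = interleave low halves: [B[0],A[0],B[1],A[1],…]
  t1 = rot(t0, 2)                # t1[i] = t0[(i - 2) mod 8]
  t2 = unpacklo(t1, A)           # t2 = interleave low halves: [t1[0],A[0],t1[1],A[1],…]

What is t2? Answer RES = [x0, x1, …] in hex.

t0 = [0xf5, 0xf1, 0xb6, 0x5b, 0xcb, 0x60, 0x34, 0x9c]
t1 = [0x34, 0x9c, 0xf5, 0xf1, 0xb6, 0x5b, 0xcb, 0x60]
t2 = [0x34, 0xf1, 0x9c, 0x5b, 0xf5, 0x60, 0xf1, 0x9c]

RES = [0x34, 0xf1, 0x9c, 0x5b, 0xf5, 0x60, 0xf1, 0x9c]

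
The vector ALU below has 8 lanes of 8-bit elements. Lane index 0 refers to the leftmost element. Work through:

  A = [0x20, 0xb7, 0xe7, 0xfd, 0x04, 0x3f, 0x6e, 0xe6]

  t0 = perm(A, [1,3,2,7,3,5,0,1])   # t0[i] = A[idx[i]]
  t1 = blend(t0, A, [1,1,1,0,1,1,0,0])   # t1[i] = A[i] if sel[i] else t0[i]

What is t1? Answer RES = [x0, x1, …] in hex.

→ t0 |b7|fd|e7|e6|fd|3f|20|b7|
→ t1 |20|b7|e7|e6|04|3f|20|b7|

RES = [ 0x20  0xb7  0xe7  0xe6  0x04  0x3f  0x20  0xb7 ]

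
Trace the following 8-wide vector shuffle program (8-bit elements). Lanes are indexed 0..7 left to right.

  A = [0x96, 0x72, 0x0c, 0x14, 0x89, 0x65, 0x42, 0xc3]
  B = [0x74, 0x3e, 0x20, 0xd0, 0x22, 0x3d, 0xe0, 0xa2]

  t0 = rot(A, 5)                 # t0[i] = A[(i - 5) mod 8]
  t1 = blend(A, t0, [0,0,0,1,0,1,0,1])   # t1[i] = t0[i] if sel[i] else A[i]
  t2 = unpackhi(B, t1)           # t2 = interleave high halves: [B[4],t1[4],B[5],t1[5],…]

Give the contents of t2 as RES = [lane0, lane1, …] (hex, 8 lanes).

→ t0 |14|89|65|42|c3|96|72|0c|
→ t1 |96|72|0c|42|89|96|42|0c|
→ t2 |22|89|3d|96|e0|42|a2|0c|

RES = [ 0x22  0x89  0x3d  0x96  0xe0  0x42  0xa2  0x0c ]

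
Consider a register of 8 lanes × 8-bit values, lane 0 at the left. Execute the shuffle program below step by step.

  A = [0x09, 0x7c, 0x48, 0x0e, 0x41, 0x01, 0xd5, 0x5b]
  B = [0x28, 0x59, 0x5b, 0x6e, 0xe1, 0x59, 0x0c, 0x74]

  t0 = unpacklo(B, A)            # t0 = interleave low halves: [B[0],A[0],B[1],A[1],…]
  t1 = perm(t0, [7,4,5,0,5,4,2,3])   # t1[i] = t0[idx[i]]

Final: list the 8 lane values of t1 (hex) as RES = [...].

RES = [ 0x0e  0x5b  0x48  0x28  0x48  0x5b  0x59  0x7c ]

t0 = [0x28, 0x09, 0x59, 0x7c, 0x5b, 0x48, 0x6e, 0x0e]
t1 = [0x0e, 0x5b, 0x48, 0x28, 0x48, 0x5b, 0x59, 0x7c]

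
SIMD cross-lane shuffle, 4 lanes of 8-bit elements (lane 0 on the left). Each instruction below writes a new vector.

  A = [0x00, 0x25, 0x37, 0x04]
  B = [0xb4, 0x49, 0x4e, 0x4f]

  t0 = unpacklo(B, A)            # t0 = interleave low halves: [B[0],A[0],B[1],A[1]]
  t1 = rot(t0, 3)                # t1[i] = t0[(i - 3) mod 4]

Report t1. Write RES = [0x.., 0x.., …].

  t0: b4 00 49 25
  t1: 00 49 25 b4

RES = [0x00, 0x49, 0x25, 0xb4]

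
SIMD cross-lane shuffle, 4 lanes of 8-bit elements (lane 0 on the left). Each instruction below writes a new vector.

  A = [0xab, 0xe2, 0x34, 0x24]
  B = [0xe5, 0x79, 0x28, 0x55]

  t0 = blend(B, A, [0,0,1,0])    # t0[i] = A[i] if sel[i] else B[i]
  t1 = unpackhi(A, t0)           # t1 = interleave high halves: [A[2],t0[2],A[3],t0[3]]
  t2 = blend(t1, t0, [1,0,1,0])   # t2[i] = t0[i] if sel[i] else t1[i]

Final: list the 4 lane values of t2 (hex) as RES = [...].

  t0: e5 79 34 55
  t1: 34 34 24 55
  t2: e5 34 34 55

RES = [0xe5, 0x34, 0x34, 0x55]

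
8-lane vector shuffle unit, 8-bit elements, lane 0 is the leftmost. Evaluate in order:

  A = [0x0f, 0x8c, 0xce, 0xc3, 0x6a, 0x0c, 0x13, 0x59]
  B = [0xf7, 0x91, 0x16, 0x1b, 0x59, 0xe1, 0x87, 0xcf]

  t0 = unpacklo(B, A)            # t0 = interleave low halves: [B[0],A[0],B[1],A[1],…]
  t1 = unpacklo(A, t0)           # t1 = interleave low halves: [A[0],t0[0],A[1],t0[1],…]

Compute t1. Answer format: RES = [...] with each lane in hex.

RES = [0x0f, 0xf7, 0x8c, 0x0f, 0xce, 0x91, 0xc3, 0x8c]

  t0: f7 0f 91 8c 16 ce 1b c3
  t1: 0f f7 8c 0f ce 91 c3 8c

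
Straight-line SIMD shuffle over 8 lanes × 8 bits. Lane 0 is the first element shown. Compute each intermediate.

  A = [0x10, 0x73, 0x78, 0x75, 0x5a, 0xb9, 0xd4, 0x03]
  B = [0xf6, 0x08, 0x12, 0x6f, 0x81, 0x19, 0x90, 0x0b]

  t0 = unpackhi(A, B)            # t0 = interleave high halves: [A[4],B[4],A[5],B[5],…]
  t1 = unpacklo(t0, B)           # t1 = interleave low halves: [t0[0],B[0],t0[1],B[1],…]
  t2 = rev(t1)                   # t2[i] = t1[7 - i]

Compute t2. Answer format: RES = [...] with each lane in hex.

t0 = [0x5a, 0x81, 0xb9, 0x19, 0xd4, 0x90, 0x03, 0x0b]
t1 = [0x5a, 0xf6, 0x81, 0x08, 0xb9, 0x12, 0x19, 0x6f]
t2 = [0x6f, 0x19, 0x12, 0xb9, 0x08, 0x81, 0xf6, 0x5a]

RES = [0x6f, 0x19, 0x12, 0xb9, 0x08, 0x81, 0xf6, 0x5a]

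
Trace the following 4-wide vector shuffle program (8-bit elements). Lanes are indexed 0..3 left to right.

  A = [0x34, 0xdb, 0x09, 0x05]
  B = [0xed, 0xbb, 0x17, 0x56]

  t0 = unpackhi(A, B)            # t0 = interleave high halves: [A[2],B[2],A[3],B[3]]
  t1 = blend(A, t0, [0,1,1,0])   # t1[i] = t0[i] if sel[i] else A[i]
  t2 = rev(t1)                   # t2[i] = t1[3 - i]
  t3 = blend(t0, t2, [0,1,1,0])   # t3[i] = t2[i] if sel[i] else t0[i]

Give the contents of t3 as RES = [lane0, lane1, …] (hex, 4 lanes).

→ t0 |09|17|05|56|
→ t1 |34|17|05|05|
→ t2 |05|05|17|34|
→ t3 |09|05|17|56|

RES = [ 0x09  0x05  0x17  0x56 ]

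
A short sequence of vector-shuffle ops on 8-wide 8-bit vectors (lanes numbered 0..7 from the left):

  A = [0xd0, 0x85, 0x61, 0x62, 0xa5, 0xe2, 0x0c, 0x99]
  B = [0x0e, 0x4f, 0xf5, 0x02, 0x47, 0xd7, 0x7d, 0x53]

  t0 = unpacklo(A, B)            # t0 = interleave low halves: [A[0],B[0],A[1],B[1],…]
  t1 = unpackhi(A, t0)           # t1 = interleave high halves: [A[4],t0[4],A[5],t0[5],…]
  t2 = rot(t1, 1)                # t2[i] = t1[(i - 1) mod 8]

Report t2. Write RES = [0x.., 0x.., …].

t0 = [0xd0, 0x0e, 0x85, 0x4f, 0x61, 0xf5, 0x62, 0x02]
t1 = [0xa5, 0x61, 0xe2, 0xf5, 0x0c, 0x62, 0x99, 0x02]
t2 = [0x02, 0xa5, 0x61, 0xe2, 0xf5, 0x0c, 0x62, 0x99]

RES = [ 0x02  0xa5  0x61  0xe2  0xf5  0x0c  0x62  0x99 ]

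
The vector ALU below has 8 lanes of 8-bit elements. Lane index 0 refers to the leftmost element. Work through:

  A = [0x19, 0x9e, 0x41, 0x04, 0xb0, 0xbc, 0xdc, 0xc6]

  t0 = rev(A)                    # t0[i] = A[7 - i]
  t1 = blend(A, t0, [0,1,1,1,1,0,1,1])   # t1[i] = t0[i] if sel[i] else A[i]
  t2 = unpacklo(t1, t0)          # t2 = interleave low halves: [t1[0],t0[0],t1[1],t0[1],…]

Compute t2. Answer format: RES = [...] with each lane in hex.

RES = [0x19, 0xc6, 0xdc, 0xdc, 0xbc, 0xbc, 0xb0, 0xb0]

  t0: c6 dc bc b0 04 41 9e 19
  t1: 19 dc bc b0 04 bc 9e 19
  t2: 19 c6 dc dc bc bc b0 b0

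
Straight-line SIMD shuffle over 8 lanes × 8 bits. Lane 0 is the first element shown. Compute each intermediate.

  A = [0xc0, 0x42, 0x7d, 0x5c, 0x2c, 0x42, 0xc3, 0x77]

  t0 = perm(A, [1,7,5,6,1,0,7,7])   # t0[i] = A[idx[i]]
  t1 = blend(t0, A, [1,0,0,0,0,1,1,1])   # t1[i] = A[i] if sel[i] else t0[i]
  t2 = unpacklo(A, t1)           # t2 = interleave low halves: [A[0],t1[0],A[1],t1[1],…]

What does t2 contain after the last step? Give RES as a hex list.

→ t0 |42|77|42|c3|42|c0|77|77|
→ t1 |c0|77|42|c3|42|42|c3|77|
→ t2 |c0|c0|42|77|7d|42|5c|c3|

RES = [ 0xc0  0xc0  0x42  0x77  0x7d  0x42  0x5c  0xc3 ]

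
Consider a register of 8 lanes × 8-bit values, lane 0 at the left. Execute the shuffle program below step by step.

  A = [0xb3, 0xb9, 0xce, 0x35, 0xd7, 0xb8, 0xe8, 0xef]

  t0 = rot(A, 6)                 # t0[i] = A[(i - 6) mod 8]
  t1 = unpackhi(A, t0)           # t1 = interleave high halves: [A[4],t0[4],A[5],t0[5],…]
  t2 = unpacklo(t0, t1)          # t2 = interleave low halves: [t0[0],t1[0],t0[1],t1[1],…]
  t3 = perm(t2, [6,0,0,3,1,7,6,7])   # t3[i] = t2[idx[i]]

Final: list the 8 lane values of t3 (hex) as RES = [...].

RES = [ 0xb8  0xce  0xce  0xe8  0xd7  0xef  0xb8  0xef ]

t0 = [0xce, 0x35, 0xd7, 0xb8, 0xe8, 0xef, 0xb3, 0xb9]
t1 = [0xd7, 0xe8, 0xb8, 0xef, 0xe8, 0xb3, 0xef, 0xb9]
t2 = [0xce, 0xd7, 0x35, 0xe8, 0xd7, 0xb8, 0xb8, 0xef]
t3 = [0xb8, 0xce, 0xce, 0xe8, 0xd7, 0xef, 0xb8, 0xef]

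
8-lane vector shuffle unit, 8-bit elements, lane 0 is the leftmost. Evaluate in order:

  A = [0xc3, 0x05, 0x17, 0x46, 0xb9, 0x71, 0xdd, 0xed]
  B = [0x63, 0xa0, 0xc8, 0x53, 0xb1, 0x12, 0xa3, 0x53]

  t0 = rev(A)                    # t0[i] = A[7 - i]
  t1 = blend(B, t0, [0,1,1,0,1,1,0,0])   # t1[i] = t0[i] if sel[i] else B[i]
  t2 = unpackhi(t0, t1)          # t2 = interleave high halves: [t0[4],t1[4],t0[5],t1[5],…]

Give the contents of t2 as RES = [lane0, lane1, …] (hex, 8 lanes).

RES = [0x46, 0x46, 0x17, 0x17, 0x05, 0xa3, 0xc3, 0x53]

  t0: ed dd 71 b9 46 17 05 c3
  t1: 63 dd 71 53 46 17 a3 53
  t2: 46 46 17 17 05 a3 c3 53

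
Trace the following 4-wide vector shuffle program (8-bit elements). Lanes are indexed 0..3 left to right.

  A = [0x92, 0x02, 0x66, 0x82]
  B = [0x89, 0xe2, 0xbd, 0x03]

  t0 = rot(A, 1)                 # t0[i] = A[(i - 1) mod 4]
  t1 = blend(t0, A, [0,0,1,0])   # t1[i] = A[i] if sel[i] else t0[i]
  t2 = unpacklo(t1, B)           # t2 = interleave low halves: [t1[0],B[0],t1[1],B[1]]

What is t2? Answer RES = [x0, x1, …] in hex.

  t0: 82 92 02 66
  t1: 82 92 66 66
  t2: 82 89 92 e2

RES = [ 0x82  0x89  0x92  0xe2 ]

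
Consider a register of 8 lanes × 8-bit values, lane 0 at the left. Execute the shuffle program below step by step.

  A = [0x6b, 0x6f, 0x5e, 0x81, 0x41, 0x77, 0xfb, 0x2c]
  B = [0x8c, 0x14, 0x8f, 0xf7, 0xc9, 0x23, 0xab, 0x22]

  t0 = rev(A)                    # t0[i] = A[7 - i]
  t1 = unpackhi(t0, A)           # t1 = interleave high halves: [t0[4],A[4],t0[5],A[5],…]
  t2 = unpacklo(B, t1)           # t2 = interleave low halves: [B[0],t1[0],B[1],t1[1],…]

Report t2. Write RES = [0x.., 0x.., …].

t0 = [0x2c, 0xfb, 0x77, 0x41, 0x81, 0x5e, 0x6f, 0x6b]
t1 = [0x81, 0x41, 0x5e, 0x77, 0x6f, 0xfb, 0x6b, 0x2c]
t2 = [0x8c, 0x81, 0x14, 0x41, 0x8f, 0x5e, 0xf7, 0x77]

RES = [ 0x8c  0x81  0x14  0x41  0x8f  0x5e  0xf7  0x77 ]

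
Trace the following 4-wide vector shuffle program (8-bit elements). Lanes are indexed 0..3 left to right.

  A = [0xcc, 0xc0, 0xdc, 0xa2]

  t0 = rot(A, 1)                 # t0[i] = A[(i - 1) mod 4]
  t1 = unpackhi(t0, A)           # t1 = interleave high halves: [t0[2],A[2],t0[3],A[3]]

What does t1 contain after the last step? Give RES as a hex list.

RES = [0xc0, 0xdc, 0xdc, 0xa2]

  t0: a2 cc c0 dc
  t1: c0 dc dc a2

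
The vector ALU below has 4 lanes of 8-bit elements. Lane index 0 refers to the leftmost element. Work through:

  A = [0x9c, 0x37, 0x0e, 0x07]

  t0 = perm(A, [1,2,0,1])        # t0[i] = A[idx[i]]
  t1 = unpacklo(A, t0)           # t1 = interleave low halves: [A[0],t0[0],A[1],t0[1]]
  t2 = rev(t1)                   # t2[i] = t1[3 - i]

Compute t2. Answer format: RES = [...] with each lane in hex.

t0 = [0x37, 0x0e, 0x9c, 0x37]
t1 = [0x9c, 0x37, 0x37, 0x0e]
t2 = [0x0e, 0x37, 0x37, 0x9c]

RES = [0x0e, 0x37, 0x37, 0x9c]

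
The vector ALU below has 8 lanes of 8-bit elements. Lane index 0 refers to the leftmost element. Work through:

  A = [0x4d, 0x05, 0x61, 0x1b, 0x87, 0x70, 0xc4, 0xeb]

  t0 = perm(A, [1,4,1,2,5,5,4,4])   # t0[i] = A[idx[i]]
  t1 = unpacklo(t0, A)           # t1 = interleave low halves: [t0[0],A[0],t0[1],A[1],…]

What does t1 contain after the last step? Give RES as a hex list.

  t0: 05 87 05 61 70 70 87 87
  t1: 05 4d 87 05 05 61 61 1b

RES = [ 0x05  0x4d  0x87  0x05  0x05  0x61  0x61  0x1b ]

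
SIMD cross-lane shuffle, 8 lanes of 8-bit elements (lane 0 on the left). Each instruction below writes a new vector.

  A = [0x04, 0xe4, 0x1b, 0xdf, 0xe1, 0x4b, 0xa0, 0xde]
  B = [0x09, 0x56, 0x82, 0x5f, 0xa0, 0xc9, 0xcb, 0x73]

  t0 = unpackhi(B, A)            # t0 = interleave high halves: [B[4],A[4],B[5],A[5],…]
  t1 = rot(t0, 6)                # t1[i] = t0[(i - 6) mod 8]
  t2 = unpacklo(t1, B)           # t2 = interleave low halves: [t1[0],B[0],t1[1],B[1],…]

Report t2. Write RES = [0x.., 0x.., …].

RES = [ 0xc9  0x09  0x4b  0x56  0xcb  0x82  0xa0  0x5f ]

t0 = [0xa0, 0xe1, 0xc9, 0x4b, 0xcb, 0xa0, 0x73, 0xde]
t1 = [0xc9, 0x4b, 0xcb, 0xa0, 0x73, 0xde, 0xa0, 0xe1]
t2 = [0xc9, 0x09, 0x4b, 0x56, 0xcb, 0x82, 0xa0, 0x5f]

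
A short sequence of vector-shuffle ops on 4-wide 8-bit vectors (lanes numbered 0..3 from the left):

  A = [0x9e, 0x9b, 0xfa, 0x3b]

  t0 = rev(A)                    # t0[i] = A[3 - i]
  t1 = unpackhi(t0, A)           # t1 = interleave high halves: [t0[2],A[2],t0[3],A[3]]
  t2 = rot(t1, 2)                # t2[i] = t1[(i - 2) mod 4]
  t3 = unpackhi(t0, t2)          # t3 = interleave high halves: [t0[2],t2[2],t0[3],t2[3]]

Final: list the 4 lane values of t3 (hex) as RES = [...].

RES = [0x9b, 0x9b, 0x9e, 0xfa]

t0 = [0x3b, 0xfa, 0x9b, 0x9e]
t1 = [0x9b, 0xfa, 0x9e, 0x3b]
t2 = [0x9e, 0x3b, 0x9b, 0xfa]
t3 = [0x9b, 0x9b, 0x9e, 0xfa]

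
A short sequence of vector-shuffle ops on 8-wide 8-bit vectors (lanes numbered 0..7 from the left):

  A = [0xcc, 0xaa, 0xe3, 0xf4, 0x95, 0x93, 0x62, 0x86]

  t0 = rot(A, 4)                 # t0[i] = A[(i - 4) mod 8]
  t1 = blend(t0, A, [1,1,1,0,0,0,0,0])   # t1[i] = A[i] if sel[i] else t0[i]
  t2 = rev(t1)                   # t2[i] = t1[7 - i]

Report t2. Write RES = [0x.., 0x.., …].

t0 = [0x95, 0x93, 0x62, 0x86, 0xcc, 0xaa, 0xe3, 0xf4]
t1 = [0xcc, 0xaa, 0xe3, 0x86, 0xcc, 0xaa, 0xe3, 0xf4]
t2 = [0xf4, 0xe3, 0xaa, 0xcc, 0x86, 0xe3, 0xaa, 0xcc]

RES = [ 0xf4  0xe3  0xaa  0xcc  0x86  0xe3  0xaa  0xcc ]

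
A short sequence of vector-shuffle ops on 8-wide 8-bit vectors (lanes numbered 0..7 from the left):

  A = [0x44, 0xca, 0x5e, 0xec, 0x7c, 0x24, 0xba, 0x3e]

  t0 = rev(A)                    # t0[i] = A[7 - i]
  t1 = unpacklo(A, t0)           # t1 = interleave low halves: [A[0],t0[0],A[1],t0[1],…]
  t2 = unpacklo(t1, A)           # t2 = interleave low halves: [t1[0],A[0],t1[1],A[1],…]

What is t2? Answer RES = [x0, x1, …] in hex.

RES = [0x44, 0x44, 0x3e, 0xca, 0xca, 0x5e, 0xba, 0xec]

t0 = [0x3e, 0xba, 0x24, 0x7c, 0xec, 0x5e, 0xca, 0x44]
t1 = [0x44, 0x3e, 0xca, 0xba, 0x5e, 0x24, 0xec, 0x7c]
t2 = [0x44, 0x44, 0x3e, 0xca, 0xca, 0x5e, 0xba, 0xec]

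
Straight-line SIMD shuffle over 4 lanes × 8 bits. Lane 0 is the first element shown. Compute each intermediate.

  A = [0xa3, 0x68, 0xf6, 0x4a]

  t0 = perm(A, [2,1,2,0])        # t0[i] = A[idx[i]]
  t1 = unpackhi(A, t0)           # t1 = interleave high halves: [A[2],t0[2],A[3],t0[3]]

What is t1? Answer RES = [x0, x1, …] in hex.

RES = [0xf6, 0xf6, 0x4a, 0xa3]

→ t0 |f6|68|f6|a3|
→ t1 |f6|f6|4a|a3|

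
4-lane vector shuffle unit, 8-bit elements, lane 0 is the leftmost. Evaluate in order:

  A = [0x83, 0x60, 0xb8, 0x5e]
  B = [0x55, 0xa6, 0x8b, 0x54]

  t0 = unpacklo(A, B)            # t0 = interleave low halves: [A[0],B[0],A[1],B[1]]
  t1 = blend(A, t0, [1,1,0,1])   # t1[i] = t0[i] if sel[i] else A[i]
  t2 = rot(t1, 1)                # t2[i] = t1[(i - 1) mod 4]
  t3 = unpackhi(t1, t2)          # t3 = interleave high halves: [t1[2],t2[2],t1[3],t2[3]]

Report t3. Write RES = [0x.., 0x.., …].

RES = [ 0xb8  0x55  0xa6  0xb8 ]

  t0: 83 55 60 a6
  t1: 83 55 b8 a6
  t2: a6 83 55 b8
  t3: b8 55 a6 b8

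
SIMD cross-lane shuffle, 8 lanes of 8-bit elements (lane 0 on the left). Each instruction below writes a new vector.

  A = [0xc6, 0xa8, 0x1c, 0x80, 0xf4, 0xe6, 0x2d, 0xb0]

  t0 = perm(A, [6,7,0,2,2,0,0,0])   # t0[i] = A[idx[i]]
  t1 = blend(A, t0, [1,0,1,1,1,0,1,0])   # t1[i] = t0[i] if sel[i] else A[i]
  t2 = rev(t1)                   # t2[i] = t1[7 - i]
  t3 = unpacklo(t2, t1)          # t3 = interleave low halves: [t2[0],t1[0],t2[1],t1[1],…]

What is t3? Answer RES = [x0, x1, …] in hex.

RES = [0xb0, 0x2d, 0xc6, 0xa8, 0xe6, 0xc6, 0x1c, 0x1c]

→ t0 |2d|b0|c6|1c|1c|c6|c6|c6|
→ t1 |2d|a8|c6|1c|1c|e6|c6|b0|
→ t2 |b0|c6|e6|1c|1c|c6|a8|2d|
→ t3 |b0|2d|c6|a8|e6|c6|1c|1c|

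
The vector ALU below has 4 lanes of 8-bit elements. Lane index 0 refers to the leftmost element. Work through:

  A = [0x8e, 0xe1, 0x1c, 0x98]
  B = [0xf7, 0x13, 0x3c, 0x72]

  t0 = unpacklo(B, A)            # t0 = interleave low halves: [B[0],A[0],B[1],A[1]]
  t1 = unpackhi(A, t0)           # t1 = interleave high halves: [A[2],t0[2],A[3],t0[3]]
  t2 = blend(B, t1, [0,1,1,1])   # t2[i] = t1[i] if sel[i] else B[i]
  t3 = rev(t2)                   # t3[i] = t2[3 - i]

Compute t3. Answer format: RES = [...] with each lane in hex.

→ t0 |f7|8e|13|e1|
→ t1 |1c|13|98|e1|
→ t2 |f7|13|98|e1|
→ t3 |e1|98|13|f7|

RES = [ 0xe1  0x98  0x13  0xf7 ]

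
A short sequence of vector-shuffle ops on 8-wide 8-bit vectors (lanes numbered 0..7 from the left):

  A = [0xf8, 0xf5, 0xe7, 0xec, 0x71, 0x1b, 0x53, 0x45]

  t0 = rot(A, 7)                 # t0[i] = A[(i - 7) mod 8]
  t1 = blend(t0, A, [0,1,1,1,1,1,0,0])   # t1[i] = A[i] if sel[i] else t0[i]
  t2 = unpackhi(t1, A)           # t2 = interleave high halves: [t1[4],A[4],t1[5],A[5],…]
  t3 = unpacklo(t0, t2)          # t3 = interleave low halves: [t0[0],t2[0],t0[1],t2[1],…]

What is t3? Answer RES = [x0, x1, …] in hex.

RES = [0xf5, 0x71, 0xe7, 0x71, 0xec, 0x1b, 0x71, 0x1b]

t0 = [0xf5, 0xe7, 0xec, 0x71, 0x1b, 0x53, 0x45, 0xf8]
t1 = [0xf5, 0xf5, 0xe7, 0xec, 0x71, 0x1b, 0x45, 0xf8]
t2 = [0x71, 0x71, 0x1b, 0x1b, 0x45, 0x53, 0xf8, 0x45]
t3 = [0xf5, 0x71, 0xe7, 0x71, 0xec, 0x1b, 0x71, 0x1b]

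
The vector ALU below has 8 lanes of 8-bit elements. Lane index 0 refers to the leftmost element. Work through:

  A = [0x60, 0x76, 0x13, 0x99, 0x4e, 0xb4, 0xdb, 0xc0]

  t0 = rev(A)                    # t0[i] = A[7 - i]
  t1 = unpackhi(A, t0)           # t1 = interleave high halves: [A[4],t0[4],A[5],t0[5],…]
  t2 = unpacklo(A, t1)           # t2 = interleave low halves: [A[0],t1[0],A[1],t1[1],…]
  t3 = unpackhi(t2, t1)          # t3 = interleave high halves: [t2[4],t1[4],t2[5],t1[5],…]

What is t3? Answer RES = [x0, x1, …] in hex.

RES = [ 0x13  0xdb  0xb4  0x76  0x99  0xc0  0x13  0x60 ]

t0 = [0xc0, 0xdb, 0xb4, 0x4e, 0x99, 0x13, 0x76, 0x60]
t1 = [0x4e, 0x99, 0xb4, 0x13, 0xdb, 0x76, 0xc0, 0x60]
t2 = [0x60, 0x4e, 0x76, 0x99, 0x13, 0xb4, 0x99, 0x13]
t3 = [0x13, 0xdb, 0xb4, 0x76, 0x99, 0xc0, 0x13, 0x60]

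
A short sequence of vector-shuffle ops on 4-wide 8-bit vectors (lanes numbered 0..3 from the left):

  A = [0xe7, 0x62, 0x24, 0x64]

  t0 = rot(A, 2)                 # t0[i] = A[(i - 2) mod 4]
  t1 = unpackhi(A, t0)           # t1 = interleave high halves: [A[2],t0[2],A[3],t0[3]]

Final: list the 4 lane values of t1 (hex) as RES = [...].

RES = [ 0x24  0xe7  0x64  0x62 ]

t0 = [0x24, 0x64, 0xe7, 0x62]
t1 = [0x24, 0xe7, 0x64, 0x62]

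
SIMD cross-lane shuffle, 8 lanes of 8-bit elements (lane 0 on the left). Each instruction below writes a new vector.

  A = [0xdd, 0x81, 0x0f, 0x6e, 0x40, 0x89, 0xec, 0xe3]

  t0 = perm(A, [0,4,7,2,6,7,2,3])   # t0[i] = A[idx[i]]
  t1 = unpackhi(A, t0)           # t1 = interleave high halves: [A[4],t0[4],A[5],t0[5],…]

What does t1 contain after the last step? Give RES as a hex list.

RES = [0x40, 0xec, 0x89, 0xe3, 0xec, 0x0f, 0xe3, 0x6e]

t0 = [0xdd, 0x40, 0xe3, 0x0f, 0xec, 0xe3, 0x0f, 0x6e]
t1 = [0x40, 0xec, 0x89, 0xe3, 0xec, 0x0f, 0xe3, 0x6e]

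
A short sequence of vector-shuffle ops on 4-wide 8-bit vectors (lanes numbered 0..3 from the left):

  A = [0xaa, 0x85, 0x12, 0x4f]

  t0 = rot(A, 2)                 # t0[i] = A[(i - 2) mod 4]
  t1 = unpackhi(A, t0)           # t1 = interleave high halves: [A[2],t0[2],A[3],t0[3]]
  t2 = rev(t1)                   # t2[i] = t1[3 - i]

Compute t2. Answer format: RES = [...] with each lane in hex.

→ t0 |12|4f|aa|85|
→ t1 |12|aa|4f|85|
→ t2 |85|4f|aa|12|

RES = [ 0x85  0x4f  0xaa  0x12 ]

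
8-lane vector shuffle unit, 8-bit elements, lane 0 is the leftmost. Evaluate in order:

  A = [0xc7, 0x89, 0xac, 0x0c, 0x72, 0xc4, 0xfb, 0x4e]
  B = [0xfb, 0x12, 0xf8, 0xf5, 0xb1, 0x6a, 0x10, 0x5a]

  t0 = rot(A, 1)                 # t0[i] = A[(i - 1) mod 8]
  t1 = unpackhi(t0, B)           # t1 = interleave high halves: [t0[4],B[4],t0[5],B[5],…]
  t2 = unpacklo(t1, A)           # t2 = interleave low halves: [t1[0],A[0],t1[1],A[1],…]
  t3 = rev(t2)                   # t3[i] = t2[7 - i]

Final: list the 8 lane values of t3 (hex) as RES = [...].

→ t0 |4e|c7|89|ac|0c|72|c4|fb|
→ t1 |0c|b1|72|6a|c4|10|fb|5a|
→ t2 |0c|c7|b1|89|72|ac|6a|0c|
→ t3 |0c|6a|ac|72|89|b1|c7|0c|

RES = [ 0x0c  0x6a  0xac  0x72  0x89  0xb1  0xc7  0x0c ]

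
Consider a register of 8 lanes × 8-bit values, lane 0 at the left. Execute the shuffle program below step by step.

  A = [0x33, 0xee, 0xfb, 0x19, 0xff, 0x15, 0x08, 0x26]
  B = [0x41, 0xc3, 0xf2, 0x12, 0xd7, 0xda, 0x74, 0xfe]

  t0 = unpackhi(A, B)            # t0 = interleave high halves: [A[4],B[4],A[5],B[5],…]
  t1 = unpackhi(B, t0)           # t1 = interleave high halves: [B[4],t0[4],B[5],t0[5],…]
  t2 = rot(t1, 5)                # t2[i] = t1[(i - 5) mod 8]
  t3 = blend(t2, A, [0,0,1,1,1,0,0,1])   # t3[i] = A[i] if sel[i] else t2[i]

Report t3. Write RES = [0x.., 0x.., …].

→ t0 |ff|d7|15|da|08|74|26|fe|
→ t1 |d7|08|da|74|74|26|fe|fe|
→ t2 |74|74|26|fe|fe|d7|08|da|
→ t3 |74|74|fb|19|ff|d7|08|26|

RES = [0x74, 0x74, 0xfb, 0x19, 0xff, 0xd7, 0x08, 0x26]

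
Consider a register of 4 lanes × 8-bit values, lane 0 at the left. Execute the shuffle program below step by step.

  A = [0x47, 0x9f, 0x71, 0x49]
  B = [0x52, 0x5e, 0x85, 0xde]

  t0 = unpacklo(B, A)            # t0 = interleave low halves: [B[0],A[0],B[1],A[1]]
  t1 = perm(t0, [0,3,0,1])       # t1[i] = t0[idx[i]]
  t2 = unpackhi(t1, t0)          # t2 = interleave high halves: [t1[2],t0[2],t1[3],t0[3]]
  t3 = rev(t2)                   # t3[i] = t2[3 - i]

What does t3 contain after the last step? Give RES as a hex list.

RES = [ 0x9f  0x47  0x5e  0x52 ]

  t0: 52 47 5e 9f
  t1: 52 9f 52 47
  t2: 52 5e 47 9f
  t3: 9f 47 5e 52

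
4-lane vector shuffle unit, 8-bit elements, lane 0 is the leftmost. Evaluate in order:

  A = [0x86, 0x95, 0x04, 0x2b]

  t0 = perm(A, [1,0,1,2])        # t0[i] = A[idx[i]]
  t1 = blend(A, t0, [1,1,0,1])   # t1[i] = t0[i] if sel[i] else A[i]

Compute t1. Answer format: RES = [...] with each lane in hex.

t0 = [0x95, 0x86, 0x95, 0x04]
t1 = [0x95, 0x86, 0x04, 0x04]

RES = [0x95, 0x86, 0x04, 0x04]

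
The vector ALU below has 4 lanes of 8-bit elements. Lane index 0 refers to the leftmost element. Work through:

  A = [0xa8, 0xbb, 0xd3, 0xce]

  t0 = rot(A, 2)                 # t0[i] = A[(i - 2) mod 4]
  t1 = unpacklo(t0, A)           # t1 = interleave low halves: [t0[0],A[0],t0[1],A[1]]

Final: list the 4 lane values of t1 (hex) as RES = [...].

RES = [ 0xd3  0xa8  0xce  0xbb ]

  t0: d3 ce a8 bb
  t1: d3 a8 ce bb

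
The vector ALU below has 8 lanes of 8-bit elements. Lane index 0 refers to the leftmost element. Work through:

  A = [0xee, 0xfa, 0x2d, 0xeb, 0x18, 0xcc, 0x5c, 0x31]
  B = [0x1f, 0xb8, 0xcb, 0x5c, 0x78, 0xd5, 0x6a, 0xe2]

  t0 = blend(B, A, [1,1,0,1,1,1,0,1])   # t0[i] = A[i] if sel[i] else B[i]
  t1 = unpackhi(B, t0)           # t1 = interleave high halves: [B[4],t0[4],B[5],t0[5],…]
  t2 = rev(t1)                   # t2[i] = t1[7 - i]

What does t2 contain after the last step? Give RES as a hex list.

RES = [ 0x31  0xe2  0x6a  0x6a  0xcc  0xd5  0x18  0x78 ]

  t0: ee fa cb eb 18 cc 6a 31
  t1: 78 18 d5 cc 6a 6a e2 31
  t2: 31 e2 6a 6a cc d5 18 78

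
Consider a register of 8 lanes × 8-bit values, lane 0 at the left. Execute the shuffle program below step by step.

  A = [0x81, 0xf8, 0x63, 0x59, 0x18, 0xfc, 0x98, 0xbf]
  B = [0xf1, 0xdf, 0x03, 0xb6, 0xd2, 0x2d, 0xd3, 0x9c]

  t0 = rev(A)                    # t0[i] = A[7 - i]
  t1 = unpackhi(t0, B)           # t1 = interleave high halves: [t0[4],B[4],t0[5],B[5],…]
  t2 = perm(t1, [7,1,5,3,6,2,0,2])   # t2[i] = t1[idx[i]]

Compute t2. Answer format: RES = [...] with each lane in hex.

RES = [ 0x9c  0xd2  0xd3  0x2d  0x81  0x63  0x59  0x63 ]

t0 = [0xbf, 0x98, 0xfc, 0x18, 0x59, 0x63, 0xf8, 0x81]
t1 = [0x59, 0xd2, 0x63, 0x2d, 0xf8, 0xd3, 0x81, 0x9c]
t2 = [0x9c, 0xd2, 0xd3, 0x2d, 0x81, 0x63, 0x59, 0x63]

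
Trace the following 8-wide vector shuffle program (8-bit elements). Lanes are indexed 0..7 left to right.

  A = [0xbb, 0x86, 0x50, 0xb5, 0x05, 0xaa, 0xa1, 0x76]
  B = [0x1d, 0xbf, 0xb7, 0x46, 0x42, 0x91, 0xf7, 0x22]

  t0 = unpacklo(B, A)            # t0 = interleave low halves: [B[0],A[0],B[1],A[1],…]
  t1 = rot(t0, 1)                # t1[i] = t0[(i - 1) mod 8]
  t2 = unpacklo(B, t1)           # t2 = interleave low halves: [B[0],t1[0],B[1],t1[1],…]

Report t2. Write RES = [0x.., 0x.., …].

RES = [ 0x1d  0xb5  0xbf  0x1d  0xb7  0xbb  0x46  0xbf ]

  t0: 1d bb bf 86 b7 50 46 b5
  t1: b5 1d bb bf 86 b7 50 46
  t2: 1d b5 bf 1d b7 bb 46 bf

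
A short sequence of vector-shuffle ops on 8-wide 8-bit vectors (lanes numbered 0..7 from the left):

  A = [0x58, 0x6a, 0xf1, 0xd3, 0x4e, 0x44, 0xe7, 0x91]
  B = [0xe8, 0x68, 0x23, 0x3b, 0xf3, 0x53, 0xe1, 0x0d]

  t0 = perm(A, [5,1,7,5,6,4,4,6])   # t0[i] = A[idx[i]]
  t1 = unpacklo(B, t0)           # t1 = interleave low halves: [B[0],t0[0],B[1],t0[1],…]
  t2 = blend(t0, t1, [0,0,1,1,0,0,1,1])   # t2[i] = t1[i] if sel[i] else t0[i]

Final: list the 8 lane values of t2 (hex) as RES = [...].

RES = [0x44, 0x6a, 0x68, 0x6a, 0xe7, 0x4e, 0x3b, 0x44]

→ t0 |44|6a|91|44|e7|4e|4e|e7|
→ t1 |e8|44|68|6a|23|91|3b|44|
→ t2 |44|6a|68|6a|e7|4e|3b|44|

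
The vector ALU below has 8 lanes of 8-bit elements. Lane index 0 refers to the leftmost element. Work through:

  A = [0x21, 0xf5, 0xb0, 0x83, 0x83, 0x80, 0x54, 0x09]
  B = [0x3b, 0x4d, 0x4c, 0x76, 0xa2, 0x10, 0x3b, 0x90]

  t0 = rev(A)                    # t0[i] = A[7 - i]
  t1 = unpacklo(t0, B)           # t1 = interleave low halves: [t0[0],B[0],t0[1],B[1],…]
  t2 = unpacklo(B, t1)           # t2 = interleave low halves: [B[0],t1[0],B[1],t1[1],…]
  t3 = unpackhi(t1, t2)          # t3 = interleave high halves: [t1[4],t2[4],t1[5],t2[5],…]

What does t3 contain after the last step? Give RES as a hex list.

RES = [0x80, 0x4c, 0x4c, 0x54, 0x83, 0x76, 0x76, 0x4d]

t0 = [0x09, 0x54, 0x80, 0x83, 0x83, 0xb0, 0xf5, 0x21]
t1 = [0x09, 0x3b, 0x54, 0x4d, 0x80, 0x4c, 0x83, 0x76]
t2 = [0x3b, 0x09, 0x4d, 0x3b, 0x4c, 0x54, 0x76, 0x4d]
t3 = [0x80, 0x4c, 0x4c, 0x54, 0x83, 0x76, 0x76, 0x4d]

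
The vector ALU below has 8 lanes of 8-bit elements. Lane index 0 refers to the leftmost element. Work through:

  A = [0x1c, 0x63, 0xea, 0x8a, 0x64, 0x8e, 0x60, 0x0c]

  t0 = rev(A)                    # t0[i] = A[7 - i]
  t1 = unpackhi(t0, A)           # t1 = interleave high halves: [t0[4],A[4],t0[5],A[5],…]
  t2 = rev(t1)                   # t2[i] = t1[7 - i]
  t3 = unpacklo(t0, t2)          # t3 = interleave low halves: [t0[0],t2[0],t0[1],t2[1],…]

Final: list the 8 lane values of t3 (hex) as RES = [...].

RES = [0x0c, 0x0c, 0x60, 0x1c, 0x8e, 0x60, 0x64, 0x63]

  t0: 0c 60 8e 64 8a ea 63 1c
  t1: 8a 64 ea 8e 63 60 1c 0c
  t2: 0c 1c 60 63 8e ea 64 8a
  t3: 0c 0c 60 1c 8e 60 64 63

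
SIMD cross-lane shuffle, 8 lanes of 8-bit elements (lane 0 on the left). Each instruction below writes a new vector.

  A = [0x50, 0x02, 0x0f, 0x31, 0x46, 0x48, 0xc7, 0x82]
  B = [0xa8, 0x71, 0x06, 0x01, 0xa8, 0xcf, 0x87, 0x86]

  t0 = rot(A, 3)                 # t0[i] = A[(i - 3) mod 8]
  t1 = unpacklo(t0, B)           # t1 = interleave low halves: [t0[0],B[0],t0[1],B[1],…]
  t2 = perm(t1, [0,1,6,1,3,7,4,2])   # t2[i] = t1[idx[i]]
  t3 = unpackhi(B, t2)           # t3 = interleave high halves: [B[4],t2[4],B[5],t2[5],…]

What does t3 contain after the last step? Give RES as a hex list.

RES = [0xa8, 0x71, 0xcf, 0x01, 0x87, 0x82, 0x86, 0xc7]

→ t0 |48|c7|82|50|02|0f|31|46|
→ t1 |48|a8|c7|71|82|06|50|01|
→ t2 |48|a8|50|a8|71|01|82|c7|
→ t3 |a8|71|cf|01|87|82|86|c7|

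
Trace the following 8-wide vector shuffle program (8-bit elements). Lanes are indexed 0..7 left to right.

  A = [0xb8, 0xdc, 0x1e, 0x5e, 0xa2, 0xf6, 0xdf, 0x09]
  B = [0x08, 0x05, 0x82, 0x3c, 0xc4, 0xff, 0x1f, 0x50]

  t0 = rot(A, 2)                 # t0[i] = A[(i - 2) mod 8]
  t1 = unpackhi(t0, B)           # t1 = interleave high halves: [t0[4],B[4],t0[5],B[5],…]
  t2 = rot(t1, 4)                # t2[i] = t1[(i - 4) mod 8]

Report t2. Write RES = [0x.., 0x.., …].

RES = [0xa2, 0x1f, 0xf6, 0x50, 0x1e, 0xc4, 0x5e, 0xff]

→ t0 |df|09|b8|dc|1e|5e|a2|f6|
→ t1 |1e|c4|5e|ff|a2|1f|f6|50|
→ t2 |a2|1f|f6|50|1e|c4|5e|ff|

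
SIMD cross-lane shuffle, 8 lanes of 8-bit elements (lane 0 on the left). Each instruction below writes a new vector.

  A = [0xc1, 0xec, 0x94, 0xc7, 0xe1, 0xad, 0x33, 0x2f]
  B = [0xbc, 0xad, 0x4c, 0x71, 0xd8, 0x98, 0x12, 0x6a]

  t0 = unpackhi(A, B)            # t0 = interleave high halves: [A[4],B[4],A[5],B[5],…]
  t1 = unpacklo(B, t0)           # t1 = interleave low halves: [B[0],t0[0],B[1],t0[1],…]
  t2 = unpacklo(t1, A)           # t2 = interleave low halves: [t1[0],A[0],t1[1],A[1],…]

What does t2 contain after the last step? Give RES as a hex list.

→ t0 |e1|d8|ad|98|33|12|2f|6a|
→ t1 |bc|e1|ad|d8|4c|ad|71|98|
→ t2 |bc|c1|e1|ec|ad|94|d8|c7|

RES = [ 0xbc  0xc1  0xe1  0xec  0xad  0x94  0xd8  0xc7 ]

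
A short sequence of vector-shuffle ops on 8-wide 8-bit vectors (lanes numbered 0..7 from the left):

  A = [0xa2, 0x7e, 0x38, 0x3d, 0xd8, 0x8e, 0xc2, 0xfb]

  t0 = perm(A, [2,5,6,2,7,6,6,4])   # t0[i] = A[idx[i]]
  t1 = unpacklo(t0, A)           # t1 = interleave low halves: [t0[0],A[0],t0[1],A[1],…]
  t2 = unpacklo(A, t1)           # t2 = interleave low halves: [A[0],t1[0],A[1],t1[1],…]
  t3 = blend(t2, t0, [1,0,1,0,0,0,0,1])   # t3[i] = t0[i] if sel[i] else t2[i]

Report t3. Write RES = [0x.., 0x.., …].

t0 = [0x38, 0x8e, 0xc2, 0x38, 0xfb, 0xc2, 0xc2, 0xd8]
t1 = [0x38, 0xa2, 0x8e, 0x7e, 0xc2, 0x38, 0x38, 0x3d]
t2 = [0xa2, 0x38, 0x7e, 0xa2, 0x38, 0x8e, 0x3d, 0x7e]
t3 = [0x38, 0x38, 0xc2, 0xa2, 0x38, 0x8e, 0x3d, 0xd8]

RES = [ 0x38  0x38  0xc2  0xa2  0x38  0x8e  0x3d  0xd8 ]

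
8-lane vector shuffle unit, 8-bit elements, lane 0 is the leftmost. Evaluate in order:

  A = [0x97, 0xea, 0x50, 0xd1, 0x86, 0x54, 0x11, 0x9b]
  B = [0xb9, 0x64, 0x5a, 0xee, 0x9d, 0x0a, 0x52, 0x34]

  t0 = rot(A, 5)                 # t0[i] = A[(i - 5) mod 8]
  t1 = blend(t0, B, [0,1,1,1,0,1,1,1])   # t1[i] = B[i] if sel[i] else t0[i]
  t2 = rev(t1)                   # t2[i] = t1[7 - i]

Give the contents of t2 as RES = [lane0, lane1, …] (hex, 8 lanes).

  t0: d1 86 54 11 9b 97 ea 50
  t1: d1 64 5a ee 9b 0a 52 34
  t2: 34 52 0a 9b ee 5a 64 d1

RES = [ 0x34  0x52  0x0a  0x9b  0xee  0x5a  0x64  0xd1 ]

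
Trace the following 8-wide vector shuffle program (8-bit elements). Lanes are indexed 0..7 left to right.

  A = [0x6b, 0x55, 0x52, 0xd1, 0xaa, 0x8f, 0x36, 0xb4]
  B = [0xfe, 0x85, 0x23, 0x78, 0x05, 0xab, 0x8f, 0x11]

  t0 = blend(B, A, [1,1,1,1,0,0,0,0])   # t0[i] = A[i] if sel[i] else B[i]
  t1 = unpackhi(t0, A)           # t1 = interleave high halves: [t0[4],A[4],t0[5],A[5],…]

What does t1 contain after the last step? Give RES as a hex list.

RES = [0x05, 0xaa, 0xab, 0x8f, 0x8f, 0x36, 0x11, 0xb4]

t0 = [0x6b, 0x55, 0x52, 0xd1, 0x05, 0xab, 0x8f, 0x11]
t1 = [0x05, 0xaa, 0xab, 0x8f, 0x8f, 0x36, 0x11, 0xb4]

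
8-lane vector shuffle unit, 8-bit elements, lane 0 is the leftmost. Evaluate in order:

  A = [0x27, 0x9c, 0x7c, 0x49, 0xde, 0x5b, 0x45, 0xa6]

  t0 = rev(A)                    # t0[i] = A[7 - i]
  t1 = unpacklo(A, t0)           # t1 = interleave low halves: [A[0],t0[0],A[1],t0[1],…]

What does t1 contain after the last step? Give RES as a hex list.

RES = [ 0x27  0xa6  0x9c  0x45  0x7c  0x5b  0x49  0xde ]

t0 = [0xa6, 0x45, 0x5b, 0xde, 0x49, 0x7c, 0x9c, 0x27]
t1 = [0x27, 0xa6, 0x9c, 0x45, 0x7c, 0x5b, 0x49, 0xde]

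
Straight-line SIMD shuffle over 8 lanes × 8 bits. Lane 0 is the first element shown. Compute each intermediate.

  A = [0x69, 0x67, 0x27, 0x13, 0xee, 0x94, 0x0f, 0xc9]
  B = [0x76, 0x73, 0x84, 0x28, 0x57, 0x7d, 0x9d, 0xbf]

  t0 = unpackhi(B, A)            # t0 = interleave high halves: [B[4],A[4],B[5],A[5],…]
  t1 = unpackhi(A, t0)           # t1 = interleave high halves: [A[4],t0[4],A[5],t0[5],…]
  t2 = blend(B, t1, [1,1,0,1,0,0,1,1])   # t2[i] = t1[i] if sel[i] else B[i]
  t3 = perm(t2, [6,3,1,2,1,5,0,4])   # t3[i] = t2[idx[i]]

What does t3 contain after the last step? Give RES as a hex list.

t0 = [0x57, 0xee, 0x7d, 0x94, 0x9d, 0x0f, 0xbf, 0xc9]
t1 = [0xee, 0x9d, 0x94, 0x0f, 0x0f, 0xbf, 0xc9, 0xc9]
t2 = [0xee, 0x9d, 0x84, 0x0f, 0x57, 0x7d, 0xc9, 0xc9]
t3 = [0xc9, 0x0f, 0x9d, 0x84, 0x9d, 0x7d, 0xee, 0x57]

RES = [0xc9, 0x0f, 0x9d, 0x84, 0x9d, 0x7d, 0xee, 0x57]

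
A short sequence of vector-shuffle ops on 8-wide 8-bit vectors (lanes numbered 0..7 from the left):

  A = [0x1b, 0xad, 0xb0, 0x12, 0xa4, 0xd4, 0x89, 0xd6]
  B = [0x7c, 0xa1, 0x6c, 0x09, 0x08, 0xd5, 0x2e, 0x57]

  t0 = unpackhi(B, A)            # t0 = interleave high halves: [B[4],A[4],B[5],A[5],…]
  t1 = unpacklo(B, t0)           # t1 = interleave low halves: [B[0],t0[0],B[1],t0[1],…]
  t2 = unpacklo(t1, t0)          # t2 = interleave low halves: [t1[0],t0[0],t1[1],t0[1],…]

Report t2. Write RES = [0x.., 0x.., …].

  t0: 08 a4 d5 d4 2e 89 57 d6
  t1: 7c 08 a1 a4 6c d5 09 d4
  t2: 7c 08 08 a4 a1 d5 a4 d4

RES = [ 0x7c  0x08  0x08  0xa4  0xa1  0xd5  0xa4  0xd4 ]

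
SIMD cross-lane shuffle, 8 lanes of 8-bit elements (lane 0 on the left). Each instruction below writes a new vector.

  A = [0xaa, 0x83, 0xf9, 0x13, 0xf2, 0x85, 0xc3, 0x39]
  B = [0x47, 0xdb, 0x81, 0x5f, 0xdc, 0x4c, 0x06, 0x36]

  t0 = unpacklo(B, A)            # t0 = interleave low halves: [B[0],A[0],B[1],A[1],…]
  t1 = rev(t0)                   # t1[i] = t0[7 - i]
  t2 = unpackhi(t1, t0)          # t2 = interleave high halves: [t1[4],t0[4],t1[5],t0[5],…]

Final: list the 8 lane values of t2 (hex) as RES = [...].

t0 = [0x47, 0xaa, 0xdb, 0x83, 0x81, 0xf9, 0x5f, 0x13]
t1 = [0x13, 0x5f, 0xf9, 0x81, 0x83, 0xdb, 0xaa, 0x47]
t2 = [0x83, 0x81, 0xdb, 0xf9, 0xaa, 0x5f, 0x47, 0x13]

RES = [0x83, 0x81, 0xdb, 0xf9, 0xaa, 0x5f, 0x47, 0x13]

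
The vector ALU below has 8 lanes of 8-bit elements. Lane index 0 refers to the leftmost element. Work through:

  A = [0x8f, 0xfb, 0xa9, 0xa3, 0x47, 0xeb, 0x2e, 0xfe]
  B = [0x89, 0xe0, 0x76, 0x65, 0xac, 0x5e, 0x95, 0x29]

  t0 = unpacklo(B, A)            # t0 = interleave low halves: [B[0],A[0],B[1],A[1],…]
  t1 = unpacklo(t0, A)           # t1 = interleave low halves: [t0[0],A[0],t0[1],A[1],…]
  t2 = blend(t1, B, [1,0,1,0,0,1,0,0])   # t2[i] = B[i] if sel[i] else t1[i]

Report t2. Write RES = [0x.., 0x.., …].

→ t0 |89|8f|e0|fb|76|a9|65|a3|
→ t1 |89|8f|8f|fb|e0|a9|fb|a3|
→ t2 |89|8f|76|fb|e0|5e|fb|a3|

RES = [ 0x89  0x8f  0x76  0xfb  0xe0  0x5e  0xfb  0xa3 ]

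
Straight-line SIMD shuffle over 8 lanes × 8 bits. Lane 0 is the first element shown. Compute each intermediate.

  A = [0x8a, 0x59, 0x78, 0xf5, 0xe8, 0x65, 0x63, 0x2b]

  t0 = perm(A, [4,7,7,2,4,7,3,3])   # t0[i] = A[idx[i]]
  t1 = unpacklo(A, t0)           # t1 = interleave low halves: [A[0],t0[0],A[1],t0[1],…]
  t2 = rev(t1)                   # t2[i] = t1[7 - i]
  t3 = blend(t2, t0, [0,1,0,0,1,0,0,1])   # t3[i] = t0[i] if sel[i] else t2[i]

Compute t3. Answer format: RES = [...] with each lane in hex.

RES = [ 0x78  0x2b  0x2b  0x78  0xe8  0x59  0xe8  0xf5 ]

  t0: e8 2b 2b 78 e8 2b f5 f5
  t1: 8a e8 59 2b 78 2b f5 78
  t2: 78 f5 2b 78 2b 59 e8 8a
  t3: 78 2b 2b 78 e8 59 e8 f5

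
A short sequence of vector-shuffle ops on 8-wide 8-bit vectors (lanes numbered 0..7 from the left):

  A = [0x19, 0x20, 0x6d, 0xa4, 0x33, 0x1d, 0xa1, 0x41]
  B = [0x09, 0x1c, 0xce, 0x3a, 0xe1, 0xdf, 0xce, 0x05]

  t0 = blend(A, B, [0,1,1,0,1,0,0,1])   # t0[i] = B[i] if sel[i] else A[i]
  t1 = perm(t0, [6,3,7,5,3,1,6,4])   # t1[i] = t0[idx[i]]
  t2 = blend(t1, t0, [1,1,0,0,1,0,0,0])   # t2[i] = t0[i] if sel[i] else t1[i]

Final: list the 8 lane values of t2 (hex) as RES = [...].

RES = [0x19, 0x1c, 0x05, 0x1d, 0xe1, 0x1c, 0xa1, 0xe1]

→ t0 |19|1c|ce|a4|e1|1d|a1|05|
→ t1 |a1|a4|05|1d|a4|1c|a1|e1|
→ t2 |19|1c|05|1d|e1|1c|a1|e1|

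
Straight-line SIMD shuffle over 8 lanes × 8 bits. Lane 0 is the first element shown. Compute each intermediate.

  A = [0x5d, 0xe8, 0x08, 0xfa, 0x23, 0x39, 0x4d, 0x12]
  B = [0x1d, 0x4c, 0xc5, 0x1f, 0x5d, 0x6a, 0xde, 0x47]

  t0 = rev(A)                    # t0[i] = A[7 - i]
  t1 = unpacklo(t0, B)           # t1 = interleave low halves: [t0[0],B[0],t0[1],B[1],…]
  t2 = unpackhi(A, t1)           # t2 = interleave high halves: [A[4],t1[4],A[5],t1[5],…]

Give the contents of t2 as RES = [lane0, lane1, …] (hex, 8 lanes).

RES = [ 0x23  0x39  0x39  0xc5  0x4d  0x23  0x12  0x1f ]

→ t0 |12|4d|39|23|fa|08|e8|5d|
→ t1 |12|1d|4d|4c|39|c5|23|1f|
→ t2 |23|39|39|c5|4d|23|12|1f|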